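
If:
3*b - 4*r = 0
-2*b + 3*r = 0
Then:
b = 0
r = 0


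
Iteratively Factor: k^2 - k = (k - 1)*(k)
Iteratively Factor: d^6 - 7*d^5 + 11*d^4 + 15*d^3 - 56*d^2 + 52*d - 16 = (d - 4)*(d^5 - 3*d^4 - d^3 + 11*d^2 - 12*d + 4) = (d - 4)*(d - 2)*(d^4 - d^3 - 3*d^2 + 5*d - 2) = (d - 4)*(d - 2)*(d + 2)*(d^3 - 3*d^2 + 3*d - 1) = (d - 4)*(d - 2)*(d - 1)*(d + 2)*(d^2 - 2*d + 1) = (d - 4)*(d - 2)*(d - 1)^2*(d + 2)*(d - 1)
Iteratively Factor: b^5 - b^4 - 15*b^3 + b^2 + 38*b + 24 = (b - 2)*(b^4 + b^3 - 13*b^2 - 25*b - 12) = (b - 2)*(b + 1)*(b^3 - 13*b - 12) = (b - 4)*(b - 2)*(b + 1)*(b^2 + 4*b + 3) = (b - 4)*(b - 2)*(b + 1)^2*(b + 3)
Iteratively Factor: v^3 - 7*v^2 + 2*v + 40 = (v - 4)*(v^2 - 3*v - 10) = (v - 5)*(v - 4)*(v + 2)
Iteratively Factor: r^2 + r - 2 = (r + 2)*(r - 1)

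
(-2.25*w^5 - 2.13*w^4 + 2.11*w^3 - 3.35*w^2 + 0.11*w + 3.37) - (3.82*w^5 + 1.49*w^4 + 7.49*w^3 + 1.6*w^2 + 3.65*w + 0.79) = -6.07*w^5 - 3.62*w^4 - 5.38*w^3 - 4.95*w^2 - 3.54*w + 2.58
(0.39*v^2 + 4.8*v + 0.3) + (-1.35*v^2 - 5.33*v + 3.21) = -0.96*v^2 - 0.53*v + 3.51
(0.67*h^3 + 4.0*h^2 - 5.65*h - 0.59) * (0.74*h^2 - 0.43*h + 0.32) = 0.4958*h^5 + 2.6719*h^4 - 5.6866*h^3 + 3.2729*h^2 - 1.5543*h - 0.1888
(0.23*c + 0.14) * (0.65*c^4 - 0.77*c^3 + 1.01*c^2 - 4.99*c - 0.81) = 0.1495*c^5 - 0.0861*c^4 + 0.1245*c^3 - 1.0063*c^2 - 0.8849*c - 0.1134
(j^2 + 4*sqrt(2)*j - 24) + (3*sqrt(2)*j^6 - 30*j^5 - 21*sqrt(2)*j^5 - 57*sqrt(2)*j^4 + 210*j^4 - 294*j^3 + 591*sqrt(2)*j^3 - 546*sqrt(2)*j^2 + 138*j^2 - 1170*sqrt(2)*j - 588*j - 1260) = 3*sqrt(2)*j^6 - 30*j^5 - 21*sqrt(2)*j^5 - 57*sqrt(2)*j^4 + 210*j^4 - 294*j^3 + 591*sqrt(2)*j^3 - 546*sqrt(2)*j^2 + 139*j^2 - 1166*sqrt(2)*j - 588*j - 1284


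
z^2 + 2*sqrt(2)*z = z*(z + 2*sqrt(2))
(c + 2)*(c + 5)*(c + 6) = c^3 + 13*c^2 + 52*c + 60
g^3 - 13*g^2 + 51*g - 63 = (g - 7)*(g - 3)^2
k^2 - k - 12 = (k - 4)*(k + 3)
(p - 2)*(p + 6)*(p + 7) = p^3 + 11*p^2 + 16*p - 84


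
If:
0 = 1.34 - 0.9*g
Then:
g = 1.49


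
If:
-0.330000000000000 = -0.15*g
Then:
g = 2.20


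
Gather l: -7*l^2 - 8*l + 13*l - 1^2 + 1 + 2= -7*l^2 + 5*l + 2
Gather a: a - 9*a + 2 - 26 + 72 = 48 - 8*a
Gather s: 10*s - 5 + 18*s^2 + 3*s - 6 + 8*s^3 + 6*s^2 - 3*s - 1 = 8*s^3 + 24*s^2 + 10*s - 12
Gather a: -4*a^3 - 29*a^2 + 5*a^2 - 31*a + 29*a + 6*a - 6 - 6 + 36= -4*a^3 - 24*a^2 + 4*a + 24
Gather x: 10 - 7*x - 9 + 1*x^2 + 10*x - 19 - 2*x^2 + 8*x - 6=-x^2 + 11*x - 24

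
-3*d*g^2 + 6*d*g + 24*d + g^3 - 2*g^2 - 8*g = (-3*d + g)*(g - 4)*(g + 2)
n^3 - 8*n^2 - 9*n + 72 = (n - 8)*(n - 3)*(n + 3)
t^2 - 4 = (t - 2)*(t + 2)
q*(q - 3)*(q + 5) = q^3 + 2*q^2 - 15*q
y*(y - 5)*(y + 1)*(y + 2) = y^4 - 2*y^3 - 13*y^2 - 10*y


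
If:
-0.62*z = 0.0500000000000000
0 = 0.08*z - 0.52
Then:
No Solution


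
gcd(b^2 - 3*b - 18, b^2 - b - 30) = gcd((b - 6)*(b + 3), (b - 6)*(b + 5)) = b - 6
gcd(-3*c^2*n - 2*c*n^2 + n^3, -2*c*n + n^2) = n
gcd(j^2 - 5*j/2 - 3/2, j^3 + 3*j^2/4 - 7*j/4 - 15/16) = j + 1/2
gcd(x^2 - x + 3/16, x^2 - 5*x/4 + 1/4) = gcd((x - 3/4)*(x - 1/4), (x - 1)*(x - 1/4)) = x - 1/4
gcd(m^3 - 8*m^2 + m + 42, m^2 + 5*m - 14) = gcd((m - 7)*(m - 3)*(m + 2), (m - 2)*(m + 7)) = 1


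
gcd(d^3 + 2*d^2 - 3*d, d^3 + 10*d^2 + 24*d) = d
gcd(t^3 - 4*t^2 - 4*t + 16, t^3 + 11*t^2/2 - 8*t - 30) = t + 2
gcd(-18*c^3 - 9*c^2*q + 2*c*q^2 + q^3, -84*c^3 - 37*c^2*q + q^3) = 3*c + q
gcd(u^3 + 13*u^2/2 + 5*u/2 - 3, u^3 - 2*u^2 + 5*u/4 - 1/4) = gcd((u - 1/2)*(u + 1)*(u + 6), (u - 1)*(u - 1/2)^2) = u - 1/2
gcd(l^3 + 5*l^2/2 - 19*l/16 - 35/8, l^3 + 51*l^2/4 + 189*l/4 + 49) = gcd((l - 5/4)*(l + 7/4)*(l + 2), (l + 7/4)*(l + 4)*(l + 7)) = l + 7/4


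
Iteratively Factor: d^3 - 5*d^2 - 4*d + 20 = (d - 2)*(d^2 - 3*d - 10) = (d - 5)*(d - 2)*(d + 2)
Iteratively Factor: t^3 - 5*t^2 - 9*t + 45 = (t + 3)*(t^2 - 8*t + 15) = (t - 3)*(t + 3)*(t - 5)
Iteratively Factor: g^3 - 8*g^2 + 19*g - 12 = (g - 4)*(g^2 - 4*g + 3) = (g - 4)*(g - 1)*(g - 3)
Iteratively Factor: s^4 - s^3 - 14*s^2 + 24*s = (s)*(s^3 - s^2 - 14*s + 24) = s*(s - 2)*(s^2 + s - 12) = s*(s - 3)*(s - 2)*(s + 4)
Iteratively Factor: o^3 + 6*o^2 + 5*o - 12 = (o + 3)*(o^2 + 3*o - 4) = (o - 1)*(o + 3)*(o + 4)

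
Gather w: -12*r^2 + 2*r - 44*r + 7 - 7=-12*r^2 - 42*r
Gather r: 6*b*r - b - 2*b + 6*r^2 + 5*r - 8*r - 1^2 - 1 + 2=-3*b + 6*r^2 + r*(6*b - 3)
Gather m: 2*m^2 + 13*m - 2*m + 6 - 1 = 2*m^2 + 11*m + 5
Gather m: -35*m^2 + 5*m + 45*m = -35*m^2 + 50*m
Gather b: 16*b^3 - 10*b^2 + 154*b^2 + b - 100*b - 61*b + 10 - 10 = 16*b^3 + 144*b^2 - 160*b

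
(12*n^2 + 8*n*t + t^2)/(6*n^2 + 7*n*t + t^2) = (2*n + t)/(n + t)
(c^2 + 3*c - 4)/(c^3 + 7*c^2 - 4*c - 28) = (c^2 + 3*c - 4)/(c^3 + 7*c^2 - 4*c - 28)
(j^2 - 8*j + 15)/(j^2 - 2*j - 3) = (j - 5)/(j + 1)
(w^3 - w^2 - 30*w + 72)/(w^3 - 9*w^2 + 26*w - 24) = (w + 6)/(w - 2)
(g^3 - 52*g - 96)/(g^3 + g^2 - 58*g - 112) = (g + 6)/(g + 7)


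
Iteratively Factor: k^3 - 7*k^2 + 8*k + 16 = (k - 4)*(k^2 - 3*k - 4) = (k - 4)^2*(k + 1)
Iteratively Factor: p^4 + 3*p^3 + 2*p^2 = (p)*(p^3 + 3*p^2 + 2*p) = p*(p + 1)*(p^2 + 2*p) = p^2*(p + 1)*(p + 2)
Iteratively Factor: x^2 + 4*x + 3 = (x + 1)*(x + 3)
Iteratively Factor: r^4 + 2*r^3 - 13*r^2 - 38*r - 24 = (r + 2)*(r^3 - 13*r - 12) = (r + 1)*(r + 2)*(r^2 - r - 12) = (r + 1)*(r + 2)*(r + 3)*(r - 4)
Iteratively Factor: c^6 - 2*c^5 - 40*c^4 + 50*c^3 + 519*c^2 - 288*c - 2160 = (c + 3)*(c^5 - 5*c^4 - 25*c^3 + 125*c^2 + 144*c - 720) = (c + 3)*(c + 4)*(c^4 - 9*c^3 + 11*c^2 + 81*c - 180) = (c - 3)*(c + 3)*(c + 4)*(c^3 - 6*c^2 - 7*c + 60) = (c - 5)*(c - 3)*(c + 3)*(c + 4)*(c^2 - c - 12) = (c - 5)*(c - 3)*(c + 3)^2*(c + 4)*(c - 4)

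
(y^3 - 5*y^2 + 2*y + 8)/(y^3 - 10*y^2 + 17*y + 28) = (y - 2)/(y - 7)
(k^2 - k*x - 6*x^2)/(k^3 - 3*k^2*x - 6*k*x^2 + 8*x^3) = (k - 3*x)/(k^2 - 5*k*x + 4*x^2)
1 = 1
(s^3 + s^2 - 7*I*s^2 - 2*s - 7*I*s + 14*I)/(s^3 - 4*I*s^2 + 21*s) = (s^2 + s - 2)/(s*(s + 3*I))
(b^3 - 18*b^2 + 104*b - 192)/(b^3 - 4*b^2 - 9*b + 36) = (b^2 - 14*b + 48)/(b^2 - 9)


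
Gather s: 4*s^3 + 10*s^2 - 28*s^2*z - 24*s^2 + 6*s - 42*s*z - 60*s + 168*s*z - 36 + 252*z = 4*s^3 + s^2*(-28*z - 14) + s*(126*z - 54) + 252*z - 36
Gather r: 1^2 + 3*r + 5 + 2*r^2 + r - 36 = 2*r^2 + 4*r - 30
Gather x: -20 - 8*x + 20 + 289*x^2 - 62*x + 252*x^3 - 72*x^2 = 252*x^3 + 217*x^2 - 70*x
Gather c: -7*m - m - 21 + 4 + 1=-8*m - 16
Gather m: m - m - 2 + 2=0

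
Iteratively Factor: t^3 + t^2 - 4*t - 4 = (t - 2)*(t^2 + 3*t + 2) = (t - 2)*(t + 2)*(t + 1)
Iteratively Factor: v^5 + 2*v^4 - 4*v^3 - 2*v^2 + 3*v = (v + 1)*(v^4 + v^3 - 5*v^2 + 3*v) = (v - 1)*(v + 1)*(v^3 + 2*v^2 - 3*v) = (v - 1)^2*(v + 1)*(v^2 + 3*v) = (v - 1)^2*(v + 1)*(v + 3)*(v)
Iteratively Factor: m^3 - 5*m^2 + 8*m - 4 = (m - 2)*(m^2 - 3*m + 2) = (m - 2)*(m - 1)*(m - 2)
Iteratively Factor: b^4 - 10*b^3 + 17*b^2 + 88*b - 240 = (b - 4)*(b^3 - 6*b^2 - 7*b + 60) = (b - 5)*(b - 4)*(b^2 - b - 12) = (b - 5)*(b - 4)^2*(b + 3)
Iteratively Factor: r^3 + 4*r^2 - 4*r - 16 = (r - 2)*(r^2 + 6*r + 8) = (r - 2)*(r + 4)*(r + 2)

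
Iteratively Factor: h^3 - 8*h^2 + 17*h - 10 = (h - 1)*(h^2 - 7*h + 10) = (h - 2)*(h - 1)*(h - 5)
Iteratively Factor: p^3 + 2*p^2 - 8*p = (p - 2)*(p^2 + 4*p) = (p - 2)*(p + 4)*(p)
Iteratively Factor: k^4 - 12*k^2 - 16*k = (k - 4)*(k^3 + 4*k^2 + 4*k) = k*(k - 4)*(k^2 + 4*k + 4) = k*(k - 4)*(k + 2)*(k + 2)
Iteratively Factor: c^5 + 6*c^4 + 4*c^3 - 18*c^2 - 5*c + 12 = (c + 1)*(c^4 + 5*c^3 - c^2 - 17*c + 12) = (c - 1)*(c + 1)*(c^3 + 6*c^2 + 5*c - 12) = (c - 1)*(c + 1)*(c + 3)*(c^2 + 3*c - 4) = (c - 1)^2*(c + 1)*(c + 3)*(c + 4)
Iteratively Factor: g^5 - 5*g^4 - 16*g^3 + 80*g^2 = (g)*(g^4 - 5*g^3 - 16*g^2 + 80*g) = g^2*(g^3 - 5*g^2 - 16*g + 80) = g^2*(g - 5)*(g^2 - 16) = g^2*(g - 5)*(g - 4)*(g + 4)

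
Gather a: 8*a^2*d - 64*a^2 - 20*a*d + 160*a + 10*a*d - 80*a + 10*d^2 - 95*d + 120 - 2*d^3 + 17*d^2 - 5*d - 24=a^2*(8*d - 64) + a*(80 - 10*d) - 2*d^3 + 27*d^2 - 100*d + 96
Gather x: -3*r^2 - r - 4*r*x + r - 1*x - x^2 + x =-3*r^2 - 4*r*x - x^2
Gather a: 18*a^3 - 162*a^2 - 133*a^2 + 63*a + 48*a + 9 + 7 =18*a^3 - 295*a^2 + 111*a + 16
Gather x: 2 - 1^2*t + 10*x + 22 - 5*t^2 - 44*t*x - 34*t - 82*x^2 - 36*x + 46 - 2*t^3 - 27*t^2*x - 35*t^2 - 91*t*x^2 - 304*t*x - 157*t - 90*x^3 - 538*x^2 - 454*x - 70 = -2*t^3 - 40*t^2 - 192*t - 90*x^3 + x^2*(-91*t - 620) + x*(-27*t^2 - 348*t - 480)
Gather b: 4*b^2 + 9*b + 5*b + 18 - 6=4*b^2 + 14*b + 12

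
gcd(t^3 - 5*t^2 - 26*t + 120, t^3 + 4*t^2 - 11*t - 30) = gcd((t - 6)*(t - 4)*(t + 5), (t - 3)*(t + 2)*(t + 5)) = t + 5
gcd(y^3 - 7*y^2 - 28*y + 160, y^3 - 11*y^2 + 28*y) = y - 4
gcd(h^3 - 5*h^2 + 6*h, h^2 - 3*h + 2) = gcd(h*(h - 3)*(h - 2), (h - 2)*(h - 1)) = h - 2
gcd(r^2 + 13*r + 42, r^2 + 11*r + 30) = r + 6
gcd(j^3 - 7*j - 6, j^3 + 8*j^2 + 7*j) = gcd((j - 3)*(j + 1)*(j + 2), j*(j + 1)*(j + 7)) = j + 1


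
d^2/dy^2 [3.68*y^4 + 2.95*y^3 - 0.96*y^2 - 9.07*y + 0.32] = 44.16*y^2 + 17.7*y - 1.92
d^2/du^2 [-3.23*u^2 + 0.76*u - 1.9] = -6.46000000000000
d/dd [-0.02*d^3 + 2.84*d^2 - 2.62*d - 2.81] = -0.06*d^2 + 5.68*d - 2.62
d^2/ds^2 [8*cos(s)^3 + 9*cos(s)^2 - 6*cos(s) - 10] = -18*cos(2*s) - 18*cos(3*s)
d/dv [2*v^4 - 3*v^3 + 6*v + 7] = 8*v^3 - 9*v^2 + 6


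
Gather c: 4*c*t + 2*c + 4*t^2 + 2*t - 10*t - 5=c*(4*t + 2) + 4*t^2 - 8*t - 5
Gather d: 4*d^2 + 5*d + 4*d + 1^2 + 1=4*d^2 + 9*d + 2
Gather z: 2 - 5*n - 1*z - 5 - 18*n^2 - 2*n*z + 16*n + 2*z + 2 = -18*n^2 + 11*n + z*(1 - 2*n) - 1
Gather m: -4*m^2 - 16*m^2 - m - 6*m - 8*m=-20*m^2 - 15*m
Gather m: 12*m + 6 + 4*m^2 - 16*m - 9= 4*m^2 - 4*m - 3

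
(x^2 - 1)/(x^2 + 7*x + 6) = (x - 1)/(x + 6)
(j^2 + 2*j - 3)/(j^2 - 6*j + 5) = (j + 3)/(j - 5)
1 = 1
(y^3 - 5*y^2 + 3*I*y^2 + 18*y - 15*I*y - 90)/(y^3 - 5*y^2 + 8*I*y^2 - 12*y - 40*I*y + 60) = (y - 3*I)/(y + 2*I)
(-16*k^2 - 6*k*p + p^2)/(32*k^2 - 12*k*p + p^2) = (2*k + p)/(-4*k + p)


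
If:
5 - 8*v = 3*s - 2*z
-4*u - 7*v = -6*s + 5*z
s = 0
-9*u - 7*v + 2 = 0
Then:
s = 0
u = -67/430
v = 209/430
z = -239/430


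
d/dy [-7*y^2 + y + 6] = 1 - 14*y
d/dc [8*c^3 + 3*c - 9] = 24*c^2 + 3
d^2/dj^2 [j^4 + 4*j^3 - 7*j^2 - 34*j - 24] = 12*j^2 + 24*j - 14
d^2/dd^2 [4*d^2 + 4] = 8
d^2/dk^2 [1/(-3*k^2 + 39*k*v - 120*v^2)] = 2*(k^2 - 13*k*v + 40*v^2 - (2*k - 13*v)^2)/(3*(k^2 - 13*k*v + 40*v^2)^3)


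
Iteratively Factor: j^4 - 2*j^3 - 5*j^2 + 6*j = (j + 2)*(j^3 - 4*j^2 + 3*j) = (j - 3)*(j + 2)*(j^2 - j) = (j - 3)*(j - 1)*(j + 2)*(j)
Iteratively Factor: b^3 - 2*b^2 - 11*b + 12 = (b - 4)*(b^2 + 2*b - 3) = (b - 4)*(b - 1)*(b + 3)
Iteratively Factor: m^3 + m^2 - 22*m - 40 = (m - 5)*(m^2 + 6*m + 8) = (m - 5)*(m + 2)*(m + 4)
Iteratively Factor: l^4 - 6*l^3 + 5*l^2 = (l)*(l^3 - 6*l^2 + 5*l) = l*(l - 1)*(l^2 - 5*l) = l^2*(l - 1)*(l - 5)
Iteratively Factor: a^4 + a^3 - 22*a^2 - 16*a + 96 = (a + 3)*(a^3 - 2*a^2 - 16*a + 32) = (a - 4)*(a + 3)*(a^2 + 2*a - 8) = (a - 4)*(a - 2)*(a + 3)*(a + 4)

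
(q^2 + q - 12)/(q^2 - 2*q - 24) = (q - 3)/(q - 6)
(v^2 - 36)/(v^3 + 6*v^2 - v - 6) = (v - 6)/(v^2 - 1)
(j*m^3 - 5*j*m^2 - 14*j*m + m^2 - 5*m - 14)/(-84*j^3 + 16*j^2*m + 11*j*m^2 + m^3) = (j*m^3 - 5*j*m^2 - 14*j*m + m^2 - 5*m - 14)/(-84*j^3 + 16*j^2*m + 11*j*m^2 + m^3)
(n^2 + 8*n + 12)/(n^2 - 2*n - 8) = (n + 6)/(n - 4)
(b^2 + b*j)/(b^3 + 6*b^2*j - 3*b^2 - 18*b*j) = (b + j)/(b^2 + 6*b*j - 3*b - 18*j)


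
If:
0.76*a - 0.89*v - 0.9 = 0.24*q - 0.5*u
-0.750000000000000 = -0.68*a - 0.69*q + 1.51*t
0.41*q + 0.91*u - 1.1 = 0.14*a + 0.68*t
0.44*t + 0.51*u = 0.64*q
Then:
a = 1.20557569760551*v + 0.820121541153046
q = 1.09259771292723*v + 1.16514796035235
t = 1.04217476575598*v + 0.405056119620655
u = 0.471971841844698*v + 1.1126862784165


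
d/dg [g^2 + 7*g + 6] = 2*g + 7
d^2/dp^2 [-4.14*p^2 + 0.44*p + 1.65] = -8.28000000000000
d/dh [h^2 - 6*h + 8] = 2*h - 6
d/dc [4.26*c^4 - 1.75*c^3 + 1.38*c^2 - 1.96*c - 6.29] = 17.04*c^3 - 5.25*c^2 + 2.76*c - 1.96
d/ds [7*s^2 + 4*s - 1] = 14*s + 4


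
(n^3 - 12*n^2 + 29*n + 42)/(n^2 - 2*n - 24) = (n^2 - 6*n - 7)/(n + 4)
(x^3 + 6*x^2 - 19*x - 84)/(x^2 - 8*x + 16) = (x^2 + 10*x + 21)/(x - 4)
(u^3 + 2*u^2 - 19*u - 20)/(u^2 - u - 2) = (u^2 + u - 20)/(u - 2)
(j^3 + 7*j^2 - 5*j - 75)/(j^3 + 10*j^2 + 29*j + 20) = (j^2 + 2*j - 15)/(j^2 + 5*j + 4)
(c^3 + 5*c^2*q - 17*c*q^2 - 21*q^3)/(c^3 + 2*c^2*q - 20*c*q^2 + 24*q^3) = (c^3 + 5*c^2*q - 17*c*q^2 - 21*q^3)/(c^3 + 2*c^2*q - 20*c*q^2 + 24*q^3)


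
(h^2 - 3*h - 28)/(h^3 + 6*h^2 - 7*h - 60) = (h - 7)/(h^2 + 2*h - 15)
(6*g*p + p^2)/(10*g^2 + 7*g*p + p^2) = p*(6*g + p)/(10*g^2 + 7*g*p + p^2)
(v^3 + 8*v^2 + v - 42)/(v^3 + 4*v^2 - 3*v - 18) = (v + 7)/(v + 3)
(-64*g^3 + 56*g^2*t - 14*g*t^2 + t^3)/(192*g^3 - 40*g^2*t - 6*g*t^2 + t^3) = (-2*g + t)/(6*g + t)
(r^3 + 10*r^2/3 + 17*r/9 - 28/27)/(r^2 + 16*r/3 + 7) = (r^2 + r - 4/9)/(r + 3)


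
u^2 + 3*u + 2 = (u + 1)*(u + 2)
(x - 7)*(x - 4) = x^2 - 11*x + 28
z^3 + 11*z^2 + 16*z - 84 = (z - 2)*(z + 6)*(z + 7)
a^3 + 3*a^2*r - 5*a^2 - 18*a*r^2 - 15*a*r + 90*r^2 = (a - 5)*(a - 3*r)*(a + 6*r)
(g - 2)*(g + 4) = g^2 + 2*g - 8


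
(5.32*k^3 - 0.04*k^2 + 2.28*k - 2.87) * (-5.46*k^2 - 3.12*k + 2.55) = -29.0472*k^5 - 16.38*k^4 + 1.242*k^3 + 8.4546*k^2 + 14.7684*k - 7.3185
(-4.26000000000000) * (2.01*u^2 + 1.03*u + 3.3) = -8.5626*u^2 - 4.3878*u - 14.058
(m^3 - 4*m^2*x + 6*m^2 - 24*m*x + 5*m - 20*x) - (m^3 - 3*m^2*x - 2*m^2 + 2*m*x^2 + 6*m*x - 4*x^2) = -m^2*x + 8*m^2 - 2*m*x^2 - 30*m*x + 5*m + 4*x^2 - 20*x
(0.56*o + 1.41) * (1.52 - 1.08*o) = -0.6048*o^2 - 0.6716*o + 2.1432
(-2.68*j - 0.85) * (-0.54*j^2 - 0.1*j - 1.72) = 1.4472*j^3 + 0.727*j^2 + 4.6946*j + 1.462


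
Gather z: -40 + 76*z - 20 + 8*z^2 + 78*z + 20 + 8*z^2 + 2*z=16*z^2 + 156*z - 40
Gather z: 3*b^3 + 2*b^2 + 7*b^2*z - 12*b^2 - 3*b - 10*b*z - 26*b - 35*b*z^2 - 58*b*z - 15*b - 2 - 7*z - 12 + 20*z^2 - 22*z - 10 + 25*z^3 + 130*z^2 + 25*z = 3*b^3 - 10*b^2 - 44*b + 25*z^3 + z^2*(150 - 35*b) + z*(7*b^2 - 68*b - 4) - 24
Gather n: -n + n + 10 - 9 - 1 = 0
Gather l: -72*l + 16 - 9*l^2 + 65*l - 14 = -9*l^2 - 7*l + 2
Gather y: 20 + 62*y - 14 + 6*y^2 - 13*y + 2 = 6*y^2 + 49*y + 8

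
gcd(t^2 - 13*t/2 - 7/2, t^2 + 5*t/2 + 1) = t + 1/2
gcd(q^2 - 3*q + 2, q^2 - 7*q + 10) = q - 2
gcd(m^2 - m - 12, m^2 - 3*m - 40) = 1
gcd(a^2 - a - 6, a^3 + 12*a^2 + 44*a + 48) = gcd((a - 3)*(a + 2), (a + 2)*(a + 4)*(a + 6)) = a + 2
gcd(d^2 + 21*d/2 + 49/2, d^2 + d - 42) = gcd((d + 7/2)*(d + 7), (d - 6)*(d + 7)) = d + 7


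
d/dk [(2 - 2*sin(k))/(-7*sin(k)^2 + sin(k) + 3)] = 2*(-7*sin(k)^2 + 14*sin(k) - 4)*cos(k)/(-7*sin(k)^2 + sin(k) + 3)^2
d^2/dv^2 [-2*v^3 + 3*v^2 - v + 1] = 6 - 12*v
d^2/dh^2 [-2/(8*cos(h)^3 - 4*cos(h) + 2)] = 2*((18*sin(h)^2 - 5)*(cos(h) + cos(3*h) + 1)*cos(h) - 4*(6*cos(h)^2 - 1)^2*sin(h)^2)/(cos(h) + cos(3*h) + 1)^3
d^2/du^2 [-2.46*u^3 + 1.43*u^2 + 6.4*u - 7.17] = 2.86 - 14.76*u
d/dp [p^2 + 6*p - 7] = 2*p + 6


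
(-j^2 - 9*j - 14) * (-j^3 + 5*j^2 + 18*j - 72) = j^5 + 4*j^4 - 49*j^3 - 160*j^2 + 396*j + 1008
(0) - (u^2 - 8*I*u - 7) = -u^2 + 8*I*u + 7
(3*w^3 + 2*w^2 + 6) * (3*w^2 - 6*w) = 9*w^5 - 12*w^4 - 12*w^3 + 18*w^2 - 36*w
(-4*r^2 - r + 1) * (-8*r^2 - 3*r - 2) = 32*r^4 + 20*r^3 + 3*r^2 - r - 2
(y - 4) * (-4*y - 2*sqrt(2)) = -4*y^2 - 2*sqrt(2)*y + 16*y + 8*sqrt(2)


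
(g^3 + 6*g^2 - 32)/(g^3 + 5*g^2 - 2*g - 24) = (g + 4)/(g + 3)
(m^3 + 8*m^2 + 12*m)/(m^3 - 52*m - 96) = m/(m - 8)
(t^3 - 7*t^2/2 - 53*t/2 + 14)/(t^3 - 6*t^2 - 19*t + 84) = (t - 1/2)/(t - 3)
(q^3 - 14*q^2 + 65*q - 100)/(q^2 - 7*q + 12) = (q^2 - 10*q + 25)/(q - 3)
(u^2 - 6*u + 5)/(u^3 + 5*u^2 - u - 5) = (u - 5)/(u^2 + 6*u + 5)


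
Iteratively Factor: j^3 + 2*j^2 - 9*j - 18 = (j + 3)*(j^2 - j - 6) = (j + 2)*(j + 3)*(j - 3)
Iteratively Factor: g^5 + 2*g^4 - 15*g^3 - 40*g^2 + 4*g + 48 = (g + 2)*(g^4 - 15*g^2 - 10*g + 24) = (g - 1)*(g + 2)*(g^3 + g^2 - 14*g - 24) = (g - 4)*(g - 1)*(g + 2)*(g^2 + 5*g + 6) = (g - 4)*(g - 1)*(g + 2)*(g + 3)*(g + 2)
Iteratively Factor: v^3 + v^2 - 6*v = (v - 2)*(v^2 + 3*v) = v*(v - 2)*(v + 3)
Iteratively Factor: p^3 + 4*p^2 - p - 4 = (p + 4)*(p^2 - 1) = (p - 1)*(p + 4)*(p + 1)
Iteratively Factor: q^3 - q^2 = (q)*(q^2 - q) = q*(q - 1)*(q)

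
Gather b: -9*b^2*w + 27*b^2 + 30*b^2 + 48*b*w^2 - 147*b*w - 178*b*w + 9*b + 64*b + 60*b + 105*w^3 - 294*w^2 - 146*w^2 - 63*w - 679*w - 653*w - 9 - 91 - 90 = b^2*(57 - 9*w) + b*(48*w^2 - 325*w + 133) + 105*w^3 - 440*w^2 - 1395*w - 190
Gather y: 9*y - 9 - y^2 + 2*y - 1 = -y^2 + 11*y - 10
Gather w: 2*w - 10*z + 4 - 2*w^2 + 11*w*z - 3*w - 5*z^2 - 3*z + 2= -2*w^2 + w*(11*z - 1) - 5*z^2 - 13*z + 6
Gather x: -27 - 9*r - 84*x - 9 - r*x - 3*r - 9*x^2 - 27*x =-12*r - 9*x^2 + x*(-r - 111) - 36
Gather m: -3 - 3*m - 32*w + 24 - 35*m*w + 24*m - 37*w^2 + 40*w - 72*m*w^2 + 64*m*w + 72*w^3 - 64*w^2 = m*(-72*w^2 + 29*w + 21) + 72*w^3 - 101*w^2 + 8*w + 21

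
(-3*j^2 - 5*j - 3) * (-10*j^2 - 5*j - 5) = 30*j^4 + 65*j^3 + 70*j^2 + 40*j + 15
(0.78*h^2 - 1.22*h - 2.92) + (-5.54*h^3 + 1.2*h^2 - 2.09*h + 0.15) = -5.54*h^3 + 1.98*h^2 - 3.31*h - 2.77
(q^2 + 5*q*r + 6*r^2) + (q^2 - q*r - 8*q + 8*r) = 2*q^2 + 4*q*r - 8*q + 6*r^2 + 8*r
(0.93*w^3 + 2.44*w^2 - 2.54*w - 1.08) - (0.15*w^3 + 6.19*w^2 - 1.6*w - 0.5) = 0.78*w^3 - 3.75*w^2 - 0.94*w - 0.58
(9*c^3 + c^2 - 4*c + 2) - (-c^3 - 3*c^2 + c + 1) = 10*c^3 + 4*c^2 - 5*c + 1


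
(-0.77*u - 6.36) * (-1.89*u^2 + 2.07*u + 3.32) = 1.4553*u^3 + 10.4265*u^2 - 15.7216*u - 21.1152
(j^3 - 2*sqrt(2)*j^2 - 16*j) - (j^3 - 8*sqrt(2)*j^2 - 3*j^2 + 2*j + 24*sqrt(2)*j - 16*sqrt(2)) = 3*j^2 + 6*sqrt(2)*j^2 - 24*sqrt(2)*j - 18*j + 16*sqrt(2)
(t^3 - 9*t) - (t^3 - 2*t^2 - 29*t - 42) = 2*t^2 + 20*t + 42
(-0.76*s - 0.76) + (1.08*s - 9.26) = 0.32*s - 10.02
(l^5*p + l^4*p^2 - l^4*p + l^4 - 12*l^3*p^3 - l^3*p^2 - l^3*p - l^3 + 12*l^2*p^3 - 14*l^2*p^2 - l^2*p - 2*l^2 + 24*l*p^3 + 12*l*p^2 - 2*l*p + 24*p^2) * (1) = l^5*p + l^4*p^2 - l^4*p + l^4 - 12*l^3*p^3 - l^3*p^2 - l^3*p - l^3 + 12*l^2*p^3 - 14*l^2*p^2 - l^2*p - 2*l^2 + 24*l*p^3 + 12*l*p^2 - 2*l*p + 24*p^2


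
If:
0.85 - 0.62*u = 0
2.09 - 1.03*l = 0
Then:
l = 2.03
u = 1.37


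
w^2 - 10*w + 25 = (w - 5)^2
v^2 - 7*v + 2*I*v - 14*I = (v - 7)*(v + 2*I)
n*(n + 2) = n^2 + 2*n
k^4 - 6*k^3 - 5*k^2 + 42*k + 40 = (k - 5)*(k - 4)*(k + 1)*(k + 2)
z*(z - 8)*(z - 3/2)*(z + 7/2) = z^4 - 6*z^3 - 85*z^2/4 + 42*z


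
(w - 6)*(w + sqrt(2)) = w^2 - 6*w + sqrt(2)*w - 6*sqrt(2)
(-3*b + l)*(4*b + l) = -12*b^2 + b*l + l^2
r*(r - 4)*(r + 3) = r^3 - r^2 - 12*r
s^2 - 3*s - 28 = (s - 7)*(s + 4)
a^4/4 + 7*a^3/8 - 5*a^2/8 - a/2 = a*(a/4 + 1)*(a - 1)*(a + 1/2)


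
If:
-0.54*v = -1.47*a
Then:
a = 0.36734693877551*v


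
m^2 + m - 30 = (m - 5)*(m + 6)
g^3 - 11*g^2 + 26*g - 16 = (g - 8)*(g - 2)*(g - 1)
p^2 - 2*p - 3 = (p - 3)*(p + 1)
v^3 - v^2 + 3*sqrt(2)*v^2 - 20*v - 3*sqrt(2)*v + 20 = (v - 1)*(v - 2*sqrt(2))*(v + 5*sqrt(2))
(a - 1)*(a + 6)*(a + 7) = a^3 + 12*a^2 + 29*a - 42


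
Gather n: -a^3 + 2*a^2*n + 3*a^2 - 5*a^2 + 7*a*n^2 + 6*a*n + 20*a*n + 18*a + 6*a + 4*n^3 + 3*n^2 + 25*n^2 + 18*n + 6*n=-a^3 - 2*a^2 + 24*a + 4*n^3 + n^2*(7*a + 28) + n*(2*a^2 + 26*a + 24)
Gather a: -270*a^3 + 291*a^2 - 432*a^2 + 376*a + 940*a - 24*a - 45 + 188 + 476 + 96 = -270*a^3 - 141*a^2 + 1292*a + 715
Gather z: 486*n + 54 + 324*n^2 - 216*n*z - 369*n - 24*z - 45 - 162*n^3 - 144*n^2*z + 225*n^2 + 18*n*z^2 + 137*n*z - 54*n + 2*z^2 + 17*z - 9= -162*n^3 + 549*n^2 + 63*n + z^2*(18*n + 2) + z*(-144*n^2 - 79*n - 7)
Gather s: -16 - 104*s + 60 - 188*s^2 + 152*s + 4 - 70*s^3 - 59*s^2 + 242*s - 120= -70*s^3 - 247*s^2 + 290*s - 72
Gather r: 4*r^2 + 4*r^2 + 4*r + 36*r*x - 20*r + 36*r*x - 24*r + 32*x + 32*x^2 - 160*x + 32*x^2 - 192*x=8*r^2 + r*(72*x - 40) + 64*x^2 - 320*x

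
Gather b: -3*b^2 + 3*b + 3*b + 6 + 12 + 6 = -3*b^2 + 6*b + 24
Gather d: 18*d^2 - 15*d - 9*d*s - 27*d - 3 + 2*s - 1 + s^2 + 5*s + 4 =18*d^2 + d*(-9*s - 42) + s^2 + 7*s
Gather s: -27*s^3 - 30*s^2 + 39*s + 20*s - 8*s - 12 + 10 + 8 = -27*s^3 - 30*s^2 + 51*s + 6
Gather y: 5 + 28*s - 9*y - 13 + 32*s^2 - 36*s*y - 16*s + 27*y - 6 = 32*s^2 + 12*s + y*(18 - 36*s) - 14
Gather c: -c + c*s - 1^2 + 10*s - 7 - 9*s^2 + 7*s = c*(s - 1) - 9*s^2 + 17*s - 8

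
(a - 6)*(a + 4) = a^2 - 2*a - 24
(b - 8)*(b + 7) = b^2 - b - 56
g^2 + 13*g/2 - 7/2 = (g - 1/2)*(g + 7)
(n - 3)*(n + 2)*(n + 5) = n^3 + 4*n^2 - 11*n - 30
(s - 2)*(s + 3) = s^2 + s - 6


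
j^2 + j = j*(j + 1)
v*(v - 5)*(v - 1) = v^3 - 6*v^2 + 5*v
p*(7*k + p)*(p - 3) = 7*k*p^2 - 21*k*p + p^3 - 3*p^2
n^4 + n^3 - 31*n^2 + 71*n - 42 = (n - 3)*(n - 2)*(n - 1)*(n + 7)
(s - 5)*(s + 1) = s^2 - 4*s - 5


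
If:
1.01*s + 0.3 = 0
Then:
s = -0.30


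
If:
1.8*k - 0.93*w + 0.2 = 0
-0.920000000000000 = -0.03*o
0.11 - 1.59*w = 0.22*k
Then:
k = -0.07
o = 30.67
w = 0.08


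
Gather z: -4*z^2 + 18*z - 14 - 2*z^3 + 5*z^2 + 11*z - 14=-2*z^3 + z^2 + 29*z - 28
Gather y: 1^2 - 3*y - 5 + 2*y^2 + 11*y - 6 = 2*y^2 + 8*y - 10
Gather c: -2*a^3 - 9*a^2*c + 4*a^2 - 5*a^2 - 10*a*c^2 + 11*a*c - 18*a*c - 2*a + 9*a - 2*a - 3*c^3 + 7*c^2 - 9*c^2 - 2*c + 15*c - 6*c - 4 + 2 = -2*a^3 - a^2 + 5*a - 3*c^3 + c^2*(-10*a - 2) + c*(-9*a^2 - 7*a + 7) - 2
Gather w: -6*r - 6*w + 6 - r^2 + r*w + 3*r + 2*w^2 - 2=-r^2 - 3*r + 2*w^2 + w*(r - 6) + 4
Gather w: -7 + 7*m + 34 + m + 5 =8*m + 32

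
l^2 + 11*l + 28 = (l + 4)*(l + 7)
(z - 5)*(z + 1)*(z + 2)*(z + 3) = z^4 + z^3 - 19*z^2 - 49*z - 30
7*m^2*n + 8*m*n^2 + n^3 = n*(m + n)*(7*m + n)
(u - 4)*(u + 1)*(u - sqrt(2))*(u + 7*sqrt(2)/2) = u^4 - 3*u^3 + 5*sqrt(2)*u^3/2 - 11*u^2 - 15*sqrt(2)*u^2/2 - 10*sqrt(2)*u + 21*u + 28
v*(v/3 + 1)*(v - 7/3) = v^3/3 + 2*v^2/9 - 7*v/3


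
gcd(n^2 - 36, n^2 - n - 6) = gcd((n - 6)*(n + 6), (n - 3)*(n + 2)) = 1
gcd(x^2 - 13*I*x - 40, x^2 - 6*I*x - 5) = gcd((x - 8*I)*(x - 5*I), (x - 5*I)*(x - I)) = x - 5*I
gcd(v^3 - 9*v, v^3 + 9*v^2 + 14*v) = v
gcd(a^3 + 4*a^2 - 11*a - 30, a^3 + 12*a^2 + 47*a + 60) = a + 5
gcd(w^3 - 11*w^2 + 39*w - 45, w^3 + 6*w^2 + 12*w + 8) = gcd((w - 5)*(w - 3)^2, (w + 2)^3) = 1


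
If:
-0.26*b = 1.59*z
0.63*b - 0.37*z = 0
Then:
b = 0.00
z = 0.00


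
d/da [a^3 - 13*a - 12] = 3*a^2 - 13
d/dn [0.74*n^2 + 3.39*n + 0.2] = 1.48*n + 3.39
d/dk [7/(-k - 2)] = 7/(k + 2)^2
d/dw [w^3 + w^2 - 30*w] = 3*w^2 + 2*w - 30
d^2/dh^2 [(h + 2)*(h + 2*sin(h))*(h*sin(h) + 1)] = -h^3*sin(h) - 2*h^2*sin(h) + 6*h^2*cos(h) + 4*h^2*cos(2*h) + 4*h*sin(h) + 8*sqrt(2)*h*sin(2*h + pi/4) + 8*h*cos(h) + 8*sin(2*h) + 4*cos(h) - 2*cos(2*h) + 4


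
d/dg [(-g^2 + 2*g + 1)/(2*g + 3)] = 2*(-g^2 - 3*g + 2)/(4*g^2 + 12*g + 9)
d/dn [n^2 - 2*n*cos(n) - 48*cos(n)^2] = 2*n*sin(n) + 2*n + 48*sin(2*n) - 2*cos(n)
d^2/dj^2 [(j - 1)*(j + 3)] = 2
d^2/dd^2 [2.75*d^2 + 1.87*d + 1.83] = 5.50000000000000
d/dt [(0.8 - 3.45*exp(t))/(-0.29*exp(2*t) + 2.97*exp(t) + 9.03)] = (-1.0005*exp(2*t) + 0.464*exp(t) - 33.5295)*exp(t)/(0.0841*exp(4*t) - 1.7226*exp(3*t) + 3.5835*exp(2*t) + 53.6382*exp(t) + 81.5409)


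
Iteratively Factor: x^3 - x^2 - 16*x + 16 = (x - 4)*(x^2 + 3*x - 4) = (x - 4)*(x - 1)*(x + 4)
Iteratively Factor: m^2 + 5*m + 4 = (m + 1)*(m + 4)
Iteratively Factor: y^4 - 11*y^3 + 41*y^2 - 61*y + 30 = (y - 3)*(y^3 - 8*y^2 + 17*y - 10) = (y - 5)*(y - 3)*(y^2 - 3*y + 2) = (y - 5)*(y - 3)*(y - 1)*(y - 2)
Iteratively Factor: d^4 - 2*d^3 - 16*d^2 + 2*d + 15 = (d + 1)*(d^3 - 3*d^2 - 13*d + 15) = (d - 1)*(d + 1)*(d^2 - 2*d - 15) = (d - 1)*(d + 1)*(d + 3)*(d - 5)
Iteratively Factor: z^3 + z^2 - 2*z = (z)*(z^2 + z - 2) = z*(z + 2)*(z - 1)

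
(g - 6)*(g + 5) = g^2 - g - 30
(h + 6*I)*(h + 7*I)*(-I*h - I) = -I*h^3 + 13*h^2 - I*h^2 + 13*h + 42*I*h + 42*I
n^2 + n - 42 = (n - 6)*(n + 7)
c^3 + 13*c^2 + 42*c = c*(c + 6)*(c + 7)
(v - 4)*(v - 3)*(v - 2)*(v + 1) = v^4 - 8*v^3 + 17*v^2 + 2*v - 24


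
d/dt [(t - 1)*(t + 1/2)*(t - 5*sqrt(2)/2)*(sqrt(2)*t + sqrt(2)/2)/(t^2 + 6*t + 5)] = sqrt(2)*(2*t + 1)*(-2*(t - 1)*(t + 3)*(2*t + 1)*(2*t - 5*sqrt(2)) + 2*(t - 1)*(6*t - 10*sqrt(2) + 1)*(t^2 + 6*t + 5) + (2*t + 1)*(2*t - 5*sqrt(2))*(t^2 + 6*t + 5))/(8*(t^2 + 6*t + 5)^2)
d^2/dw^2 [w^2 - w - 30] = 2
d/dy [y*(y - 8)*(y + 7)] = 3*y^2 - 2*y - 56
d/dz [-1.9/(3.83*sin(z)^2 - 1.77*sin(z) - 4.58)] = (14.554*sin(z) - 3.363)*cos(z)/(-3.83*sin(z)^2 + 1.77*sin(z) + 4.58)^2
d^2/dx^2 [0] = 0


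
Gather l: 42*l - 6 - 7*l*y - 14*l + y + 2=l*(28 - 7*y) + y - 4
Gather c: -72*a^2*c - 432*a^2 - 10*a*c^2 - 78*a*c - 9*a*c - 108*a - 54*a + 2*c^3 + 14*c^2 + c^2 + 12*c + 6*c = -432*a^2 - 162*a + 2*c^3 + c^2*(15 - 10*a) + c*(-72*a^2 - 87*a + 18)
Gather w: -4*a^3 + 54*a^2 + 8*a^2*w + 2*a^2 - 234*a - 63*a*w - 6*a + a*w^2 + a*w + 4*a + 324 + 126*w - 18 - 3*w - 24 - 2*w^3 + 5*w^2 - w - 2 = -4*a^3 + 56*a^2 - 236*a - 2*w^3 + w^2*(a + 5) + w*(8*a^2 - 62*a + 122) + 280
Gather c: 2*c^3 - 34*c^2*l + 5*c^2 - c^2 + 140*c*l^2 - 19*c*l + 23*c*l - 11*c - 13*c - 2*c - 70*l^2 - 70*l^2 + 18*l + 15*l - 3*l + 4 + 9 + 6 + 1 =2*c^3 + c^2*(4 - 34*l) + c*(140*l^2 + 4*l - 26) - 140*l^2 + 30*l + 20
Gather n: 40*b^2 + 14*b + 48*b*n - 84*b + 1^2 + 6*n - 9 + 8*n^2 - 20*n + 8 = 40*b^2 - 70*b + 8*n^2 + n*(48*b - 14)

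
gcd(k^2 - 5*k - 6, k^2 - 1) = k + 1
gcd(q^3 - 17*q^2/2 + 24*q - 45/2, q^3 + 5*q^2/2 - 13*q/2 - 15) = q - 5/2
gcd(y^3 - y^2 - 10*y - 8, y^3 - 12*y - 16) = y^2 - 2*y - 8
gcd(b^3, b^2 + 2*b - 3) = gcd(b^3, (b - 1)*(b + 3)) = 1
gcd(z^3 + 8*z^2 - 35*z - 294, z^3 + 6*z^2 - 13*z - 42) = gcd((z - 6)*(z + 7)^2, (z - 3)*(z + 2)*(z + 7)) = z + 7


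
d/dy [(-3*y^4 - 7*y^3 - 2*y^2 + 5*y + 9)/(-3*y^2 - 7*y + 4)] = (18*y^5 + 84*y^4 + 50*y^3 - 55*y^2 + 38*y + 83)/(9*y^4 + 42*y^3 + 25*y^2 - 56*y + 16)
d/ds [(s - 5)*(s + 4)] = 2*s - 1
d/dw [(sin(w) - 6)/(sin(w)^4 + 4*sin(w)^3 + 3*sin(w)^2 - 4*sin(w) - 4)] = (-3*sin(w)^3 + 22*sin(w)^2 + 25*sin(w) - 14)/((sin(w) + 2)^3*cos(w)^3)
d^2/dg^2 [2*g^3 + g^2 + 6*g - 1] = 12*g + 2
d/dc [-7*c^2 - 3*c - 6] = -14*c - 3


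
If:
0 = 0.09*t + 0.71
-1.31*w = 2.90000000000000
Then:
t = -7.89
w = -2.21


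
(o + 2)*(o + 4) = o^2 + 6*o + 8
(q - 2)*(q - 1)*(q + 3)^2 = q^4 + 3*q^3 - 7*q^2 - 15*q + 18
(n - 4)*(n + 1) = n^2 - 3*n - 4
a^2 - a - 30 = (a - 6)*(a + 5)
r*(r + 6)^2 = r^3 + 12*r^2 + 36*r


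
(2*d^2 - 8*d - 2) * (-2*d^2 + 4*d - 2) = -4*d^4 + 24*d^3 - 32*d^2 + 8*d + 4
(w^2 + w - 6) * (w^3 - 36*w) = w^5 + w^4 - 42*w^3 - 36*w^2 + 216*w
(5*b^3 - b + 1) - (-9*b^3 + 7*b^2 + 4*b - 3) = 14*b^3 - 7*b^2 - 5*b + 4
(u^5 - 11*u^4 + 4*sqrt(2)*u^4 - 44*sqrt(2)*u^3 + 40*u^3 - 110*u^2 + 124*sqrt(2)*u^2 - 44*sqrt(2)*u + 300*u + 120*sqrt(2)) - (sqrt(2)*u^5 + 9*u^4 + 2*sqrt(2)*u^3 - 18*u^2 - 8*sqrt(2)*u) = -sqrt(2)*u^5 + u^5 - 20*u^4 + 4*sqrt(2)*u^4 - 46*sqrt(2)*u^3 + 40*u^3 - 92*u^2 + 124*sqrt(2)*u^2 - 36*sqrt(2)*u + 300*u + 120*sqrt(2)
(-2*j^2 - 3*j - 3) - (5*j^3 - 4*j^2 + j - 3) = -5*j^3 + 2*j^2 - 4*j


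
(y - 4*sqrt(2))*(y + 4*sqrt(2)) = y^2 - 32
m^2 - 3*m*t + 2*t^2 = (m - 2*t)*(m - t)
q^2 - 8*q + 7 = (q - 7)*(q - 1)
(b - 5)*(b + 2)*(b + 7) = b^3 + 4*b^2 - 31*b - 70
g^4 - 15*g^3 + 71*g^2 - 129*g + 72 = (g - 8)*(g - 3)^2*(g - 1)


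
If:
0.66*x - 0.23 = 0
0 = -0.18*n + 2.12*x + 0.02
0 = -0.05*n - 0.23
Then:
No Solution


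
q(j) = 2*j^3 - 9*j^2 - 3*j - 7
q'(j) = 6*j^2 - 18*j - 3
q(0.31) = -8.74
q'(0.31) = -8.00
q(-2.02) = -54.15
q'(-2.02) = 57.84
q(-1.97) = -51.31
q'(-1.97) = 55.75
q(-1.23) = -20.65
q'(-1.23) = 28.22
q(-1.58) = -32.62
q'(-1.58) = 40.42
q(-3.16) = -150.50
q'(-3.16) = 113.79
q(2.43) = -38.74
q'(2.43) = -11.31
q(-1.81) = -42.91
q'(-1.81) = 49.24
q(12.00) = 2117.00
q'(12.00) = 645.00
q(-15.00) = -8737.00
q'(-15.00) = 1617.00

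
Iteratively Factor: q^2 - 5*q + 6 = (q - 2)*(q - 3)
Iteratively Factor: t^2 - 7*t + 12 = (t - 4)*(t - 3)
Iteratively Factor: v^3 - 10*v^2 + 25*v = (v)*(v^2 - 10*v + 25) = v*(v - 5)*(v - 5)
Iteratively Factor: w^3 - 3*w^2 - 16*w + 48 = (w + 4)*(w^2 - 7*w + 12) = (w - 3)*(w + 4)*(w - 4)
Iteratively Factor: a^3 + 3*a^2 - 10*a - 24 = (a - 3)*(a^2 + 6*a + 8) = (a - 3)*(a + 2)*(a + 4)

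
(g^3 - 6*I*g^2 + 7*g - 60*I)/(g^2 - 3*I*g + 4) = (g^2 - 2*I*g + 15)/(g + I)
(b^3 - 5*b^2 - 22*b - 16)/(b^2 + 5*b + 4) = (b^2 - 6*b - 16)/(b + 4)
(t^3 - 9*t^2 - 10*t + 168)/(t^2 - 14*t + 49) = (t^2 - 2*t - 24)/(t - 7)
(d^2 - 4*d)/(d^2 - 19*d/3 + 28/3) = 3*d/(3*d - 7)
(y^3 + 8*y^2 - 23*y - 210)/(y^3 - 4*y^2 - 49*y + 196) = (y^2 + y - 30)/(y^2 - 11*y + 28)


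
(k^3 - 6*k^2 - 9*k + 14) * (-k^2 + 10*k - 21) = -k^5 + 16*k^4 - 72*k^3 + 22*k^2 + 329*k - 294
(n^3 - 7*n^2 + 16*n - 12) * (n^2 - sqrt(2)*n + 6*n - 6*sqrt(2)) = n^5 - sqrt(2)*n^4 - n^4 - 26*n^3 + sqrt(2)*n^3 + 26*sqrt(2)*n^2 + 84*n^2 - 84*sqrt(2)*n - 72*n + 72*sqrt(2)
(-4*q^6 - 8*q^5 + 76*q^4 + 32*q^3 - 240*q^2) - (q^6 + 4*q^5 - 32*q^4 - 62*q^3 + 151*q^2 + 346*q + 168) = -5*q^6 - 12*q^5 + 108*q^4 + 94*q^3 - 391*q^2 - 346*q - 168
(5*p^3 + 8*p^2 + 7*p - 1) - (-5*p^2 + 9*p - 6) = 5*p^3 + 13*p^2 - 2*p + 5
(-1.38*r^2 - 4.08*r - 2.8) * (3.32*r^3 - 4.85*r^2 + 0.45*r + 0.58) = -4.5816*r^5 - 6.8526*r^4 + 9.871*r^3 + 10.9436*r^2 - 3.6264*r - 1.624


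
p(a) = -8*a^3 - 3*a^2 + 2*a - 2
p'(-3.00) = -196.00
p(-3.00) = 181.00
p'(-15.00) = -5308.00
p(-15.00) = 26293.00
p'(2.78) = -200.16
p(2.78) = -191.50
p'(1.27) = -44.33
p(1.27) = -20.69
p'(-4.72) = -504.36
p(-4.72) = 762.96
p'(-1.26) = -28.54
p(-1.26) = 6.72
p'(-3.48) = -267.77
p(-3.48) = 291.86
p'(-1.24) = -27.46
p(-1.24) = 6.16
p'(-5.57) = -709.18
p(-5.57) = 1276.25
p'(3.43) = -300.94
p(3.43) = -353.26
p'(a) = -24*a^2 - 6*a + 2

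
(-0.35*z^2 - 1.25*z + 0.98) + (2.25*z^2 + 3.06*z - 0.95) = 1.9*z^2 + 1.81*z + 0.03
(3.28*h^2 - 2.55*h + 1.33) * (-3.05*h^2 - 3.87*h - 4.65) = -10.004*h^4 - 4.9161*h^3 - 9.44*h^2 + 6.7104*h - 6.1845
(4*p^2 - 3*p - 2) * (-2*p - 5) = -8*p^3 - 14*p^2 + 19*p + 10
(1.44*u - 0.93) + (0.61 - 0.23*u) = 1.21*u - 0.32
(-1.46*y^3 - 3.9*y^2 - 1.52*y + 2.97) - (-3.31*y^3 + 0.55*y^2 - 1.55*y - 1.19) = 1.85*y^3 - 4.45*y^2 + 0.03*y + 4.16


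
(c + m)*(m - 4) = c*m - 4*c + m^2 - 4*m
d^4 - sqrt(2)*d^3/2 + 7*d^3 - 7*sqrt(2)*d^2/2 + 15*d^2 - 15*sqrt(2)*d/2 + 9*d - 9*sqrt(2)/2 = (d + 1)*(d + 3)^2*(d - sqrt(2)/2)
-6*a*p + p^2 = p*(-6*a + p)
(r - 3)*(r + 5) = r^2 + 2*r - 15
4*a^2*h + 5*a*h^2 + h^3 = h*(a + h)*(4*a + h)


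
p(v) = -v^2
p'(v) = -2*v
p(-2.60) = -6.76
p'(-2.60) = 5.20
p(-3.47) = -12.04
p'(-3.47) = 6.94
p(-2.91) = -8.47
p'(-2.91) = 5.82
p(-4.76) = -22.66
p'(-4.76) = 9.52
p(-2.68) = -7.18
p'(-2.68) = 5.36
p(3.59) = -12.89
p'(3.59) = -7.18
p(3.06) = -9.36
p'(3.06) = -6.12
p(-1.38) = -1.90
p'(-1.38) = 2.76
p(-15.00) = -225.00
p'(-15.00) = 30.00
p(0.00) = 0.00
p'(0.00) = 0.00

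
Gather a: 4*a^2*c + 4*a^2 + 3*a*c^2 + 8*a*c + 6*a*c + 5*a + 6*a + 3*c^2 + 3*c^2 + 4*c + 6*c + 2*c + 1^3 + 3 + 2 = a^2*(4*c + 4) + a*(3*c^2 + 14*c + 11) + 6*c^2 + 12*c + 6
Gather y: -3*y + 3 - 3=-3*y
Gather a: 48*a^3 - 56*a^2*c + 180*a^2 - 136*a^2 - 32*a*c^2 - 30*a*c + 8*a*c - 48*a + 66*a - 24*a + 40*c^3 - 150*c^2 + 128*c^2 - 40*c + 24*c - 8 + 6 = 48*a^3 + a^2*(44 - 56*c) + a*(-32*c^2 - 22*c - 6) + 40*c^3 - 22*c^2 - 16*c - 2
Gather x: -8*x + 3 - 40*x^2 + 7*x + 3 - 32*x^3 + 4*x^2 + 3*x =-32*x^3 - 36*x^2 + 2*x + 6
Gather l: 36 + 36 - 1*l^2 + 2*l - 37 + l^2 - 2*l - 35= 0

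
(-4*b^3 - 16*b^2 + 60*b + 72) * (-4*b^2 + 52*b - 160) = 16*b^5 - 144*b^4 - 432*b^3 + 5392*b^2 - 5856*b - 11520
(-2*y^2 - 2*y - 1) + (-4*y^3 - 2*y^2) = -4*y^3 - 4*y^2 - 2*y - 1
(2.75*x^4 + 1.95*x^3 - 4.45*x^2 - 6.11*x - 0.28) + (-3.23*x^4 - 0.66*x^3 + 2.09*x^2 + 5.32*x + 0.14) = -0.48*x^4 + 1.29*x^3 - 2.36*x^2 - 0.79*x - 0.14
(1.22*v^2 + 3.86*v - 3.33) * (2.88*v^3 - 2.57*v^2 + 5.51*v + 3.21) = 3.5136*v^5 + 7.9814*v^4 - 12.7884*v^3 + 33.7429*v^2 - 5.9577*v - 10.6893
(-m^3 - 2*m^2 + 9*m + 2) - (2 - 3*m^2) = -m^3 + m^2 + 9*m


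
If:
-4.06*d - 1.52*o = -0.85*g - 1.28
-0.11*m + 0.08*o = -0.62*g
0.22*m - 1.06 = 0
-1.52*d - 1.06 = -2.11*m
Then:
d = 5.99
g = 2.62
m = 4.82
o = -13.69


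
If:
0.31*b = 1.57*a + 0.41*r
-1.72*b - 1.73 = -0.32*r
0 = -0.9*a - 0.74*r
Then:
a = -0.27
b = -0.94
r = 0.33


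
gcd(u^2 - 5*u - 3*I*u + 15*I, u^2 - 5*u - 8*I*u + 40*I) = u - 5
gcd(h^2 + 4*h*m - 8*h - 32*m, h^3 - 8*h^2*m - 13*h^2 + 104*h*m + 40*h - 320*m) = h - 8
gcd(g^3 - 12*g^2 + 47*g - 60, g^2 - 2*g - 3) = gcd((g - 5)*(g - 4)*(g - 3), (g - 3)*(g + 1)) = g - 3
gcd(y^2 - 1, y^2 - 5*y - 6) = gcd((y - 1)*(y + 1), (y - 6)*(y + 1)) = y + 1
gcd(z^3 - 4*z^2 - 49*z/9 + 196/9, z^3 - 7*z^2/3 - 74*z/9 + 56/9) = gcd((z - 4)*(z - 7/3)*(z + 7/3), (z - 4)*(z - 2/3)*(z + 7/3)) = z^2 - 5*z/3 - 28/3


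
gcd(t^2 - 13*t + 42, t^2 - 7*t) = t - 7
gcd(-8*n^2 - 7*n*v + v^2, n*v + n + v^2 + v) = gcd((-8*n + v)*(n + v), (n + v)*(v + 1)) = n + v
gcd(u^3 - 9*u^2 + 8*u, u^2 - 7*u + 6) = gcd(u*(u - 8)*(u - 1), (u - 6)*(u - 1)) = u - 1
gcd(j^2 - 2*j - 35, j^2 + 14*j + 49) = 1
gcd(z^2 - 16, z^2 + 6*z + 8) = z + 4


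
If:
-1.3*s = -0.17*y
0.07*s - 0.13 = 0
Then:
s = 1.86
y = 14.20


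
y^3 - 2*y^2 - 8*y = y*(y - 4)*(y + 2)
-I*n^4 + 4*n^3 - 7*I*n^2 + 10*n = n*(n - 2*I)*(n + 5*I)*(-I*n + 1)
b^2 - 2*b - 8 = (b - 4)*(b + 2)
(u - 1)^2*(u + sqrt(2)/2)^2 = u^4 - 2*u^3 + sqrt(2)*u^3 - 2*sqrt(2)*u^2 + 3*u^2/2 - u + sqrt(2)*u + 1/2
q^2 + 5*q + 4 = (q + 1)*(q + 4)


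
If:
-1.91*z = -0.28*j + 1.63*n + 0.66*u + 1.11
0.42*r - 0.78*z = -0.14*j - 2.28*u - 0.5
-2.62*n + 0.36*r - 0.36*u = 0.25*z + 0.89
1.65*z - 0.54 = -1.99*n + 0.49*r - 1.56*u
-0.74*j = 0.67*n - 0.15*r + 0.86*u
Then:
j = -0.40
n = -0.86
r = -3.43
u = 0.42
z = -0.05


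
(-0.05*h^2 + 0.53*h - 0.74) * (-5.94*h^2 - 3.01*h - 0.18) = 0.297*h^4 - 2.9977*h^3 + 2.8093*h^2 + 2.132*h + 0.1332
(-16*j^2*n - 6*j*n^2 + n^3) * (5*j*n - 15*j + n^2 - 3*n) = -80*j^3*n^2 + 240*j^3*n - 46*j^2*n^3 + 138*j^2*n^2 - j*n^4 + 3*j*n^3 + n^5 - 3*n^4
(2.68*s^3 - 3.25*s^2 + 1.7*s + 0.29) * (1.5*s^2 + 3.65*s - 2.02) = 4.02*s^5 + 4.907*s^4 - 14.7261*s^3 + 13.205*s^2 - 2.3755*s - 0.5858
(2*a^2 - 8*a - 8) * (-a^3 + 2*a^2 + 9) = -2*a^5 + 12*a^4 - 8*a^3 + 2*a^2 - 72*a - 72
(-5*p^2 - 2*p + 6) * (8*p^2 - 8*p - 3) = -40*p^4 + 24*p^3 + 79*p^2 - 42*p - 18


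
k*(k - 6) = k^2 - 6*k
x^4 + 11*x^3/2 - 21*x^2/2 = x^2*(x - 3/2)*(x + 7)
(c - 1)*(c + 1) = c^2 - 1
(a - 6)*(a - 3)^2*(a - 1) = a^4 - 13*a^3 + 57*a^2 - 99*a + 54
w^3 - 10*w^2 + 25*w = w*(w - 5)^2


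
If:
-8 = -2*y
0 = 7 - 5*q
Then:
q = 7/5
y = 4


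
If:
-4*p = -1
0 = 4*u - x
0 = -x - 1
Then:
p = 1/4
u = -1/4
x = -1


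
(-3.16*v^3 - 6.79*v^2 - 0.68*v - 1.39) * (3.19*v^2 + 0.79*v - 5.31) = -10.0804*v^5 - 24.1565*v^4 + 9.2463*v^3 + 31.0836*v^2 + 2.5127*v + 7.3809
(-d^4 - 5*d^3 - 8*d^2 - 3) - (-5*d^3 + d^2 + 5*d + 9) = -d^4 - 9*d^2 - 5*d - 12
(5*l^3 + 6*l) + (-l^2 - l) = 5*l^3 - l^2 + 5*l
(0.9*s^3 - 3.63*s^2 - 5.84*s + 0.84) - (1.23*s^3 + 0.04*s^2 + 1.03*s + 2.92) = -0.33*s^3 - 3.67*s^2 - 6.87*s - 2.08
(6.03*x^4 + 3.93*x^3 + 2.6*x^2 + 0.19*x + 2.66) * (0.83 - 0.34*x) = -2.0502*x^5 + 3.6687*x^4 + 2.3779*x^3 + 2.0934*x^2 - 0.7467*x + 2.2078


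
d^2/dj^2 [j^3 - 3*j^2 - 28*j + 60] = 6*j - 6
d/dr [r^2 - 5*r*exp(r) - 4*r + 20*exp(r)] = -5*r*exp(r) + 2*r + 15*exp(r) - 4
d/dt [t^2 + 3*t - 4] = 2*t + 3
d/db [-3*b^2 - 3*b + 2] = -6*b - 3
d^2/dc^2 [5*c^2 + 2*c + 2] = 10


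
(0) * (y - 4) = 0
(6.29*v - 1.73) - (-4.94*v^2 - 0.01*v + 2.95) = 4.94*v^2 + 6.3*v - 4.68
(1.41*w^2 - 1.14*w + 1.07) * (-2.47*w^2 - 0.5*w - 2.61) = -3.4827*w^4 + 2.1108*w^3 - 5.753*w^2 + 2.4404*w - 2.7927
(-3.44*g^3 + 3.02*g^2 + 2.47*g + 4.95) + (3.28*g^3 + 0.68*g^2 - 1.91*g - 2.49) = -0.16*g^3 + 3.7*g^2 + 0.56*g + 2.46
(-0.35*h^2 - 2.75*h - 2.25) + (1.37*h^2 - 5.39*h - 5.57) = 1.02*h^2 - 8.14*h - 7.82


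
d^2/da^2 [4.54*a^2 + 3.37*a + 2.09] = 9.08000000000000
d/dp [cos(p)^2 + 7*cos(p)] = -(2*cos(p) + 7)*sin(p)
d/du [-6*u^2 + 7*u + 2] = 7 - 12*u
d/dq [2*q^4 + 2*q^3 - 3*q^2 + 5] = 2*q*(4*q^2 + 3*q - 3)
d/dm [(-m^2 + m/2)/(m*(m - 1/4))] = -4/(16*m^2 - 8*m + 1)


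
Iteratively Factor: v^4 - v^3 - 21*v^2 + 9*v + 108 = (v - 4)*(v^3 + 3*v^2 - 9*v - 27) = (v - 4)*(v + 3)*(v^2 - 9) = (v - 4)*(v - 3)*(v + 3)*(v + 3)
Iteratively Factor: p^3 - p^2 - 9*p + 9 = (p + 3)*(p^2 - 4*p + 3) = (p - 3)*(p + 3)*(p - 1)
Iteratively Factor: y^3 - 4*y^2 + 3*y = (y - 3)*(y^2 - y) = (y - 3)*(y - 1)*(y)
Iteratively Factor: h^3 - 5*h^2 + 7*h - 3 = (h - 1)*(h^2 - 4*h + 3) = (h - 3)*(h - 1)*(h - 1)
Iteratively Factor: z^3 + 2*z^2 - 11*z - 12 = (z + 1)*(z^2 + z - 12) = (z - 3)*(z + 1)*(z + 4)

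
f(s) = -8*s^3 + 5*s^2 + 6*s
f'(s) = -24*s^2 + 10*s + 6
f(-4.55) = 829.78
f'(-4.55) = -536.36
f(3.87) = -365.58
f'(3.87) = -314.75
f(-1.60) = 35.97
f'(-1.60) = -71.44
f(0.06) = 0.38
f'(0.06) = 6.51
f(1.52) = -7.42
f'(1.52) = -34.25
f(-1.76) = 48.54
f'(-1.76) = -85.94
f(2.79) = -118.08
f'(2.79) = -152.92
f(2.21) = -48.67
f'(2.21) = -89.12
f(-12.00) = 14472.00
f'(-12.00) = -3570.00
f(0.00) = 0.00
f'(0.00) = 6.00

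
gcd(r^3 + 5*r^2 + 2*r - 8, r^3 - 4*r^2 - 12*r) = r + 2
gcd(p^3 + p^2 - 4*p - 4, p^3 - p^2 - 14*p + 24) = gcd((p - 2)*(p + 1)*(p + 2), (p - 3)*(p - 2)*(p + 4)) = p - 2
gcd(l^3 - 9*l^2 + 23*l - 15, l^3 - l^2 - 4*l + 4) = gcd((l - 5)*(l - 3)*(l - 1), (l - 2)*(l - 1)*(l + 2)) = l - 1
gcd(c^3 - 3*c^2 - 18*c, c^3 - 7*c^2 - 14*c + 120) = c - 6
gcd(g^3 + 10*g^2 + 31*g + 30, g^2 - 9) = g + 3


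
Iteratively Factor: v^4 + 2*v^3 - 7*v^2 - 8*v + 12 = (v - 2)*(v^3 + 4*v^2 + v - 6) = (v - 2)*(v + 3)*(v^2 + v - 2) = (v - 2)*(v + 2)*(v + 3)*(v - 1)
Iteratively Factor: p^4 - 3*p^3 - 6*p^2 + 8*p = (p - 4)*(p^3 + p^2 - 2*p) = p*(p - 4)*(p^2 + p - 2) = p*(p - 4)*(p + 2)*(p - 1)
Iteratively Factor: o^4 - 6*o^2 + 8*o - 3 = (o + 3)*(o^3 - 3*o^2 + 3*o - 1) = (o - 1)*(o + 3)*(o^2 - 2*o + 1) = (o - 1)^2*(o + 3)*(o - 1)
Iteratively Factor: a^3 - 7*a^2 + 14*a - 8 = (a - 2)*(a^2 - 5*a + 4) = (a - 2)*(a - 1)*(a - 4)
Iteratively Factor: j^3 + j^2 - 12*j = (j)*(j^2 + j - 12) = j*(j - 3)*(j + 4)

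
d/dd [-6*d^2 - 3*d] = -12*d - 3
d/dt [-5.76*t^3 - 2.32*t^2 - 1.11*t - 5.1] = -17.28*t^2 - 4.64*t - 1.11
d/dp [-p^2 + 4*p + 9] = 4 - 2*p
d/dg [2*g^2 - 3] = 4*g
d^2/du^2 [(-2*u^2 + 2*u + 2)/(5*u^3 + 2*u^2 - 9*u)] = 4*(-25*u^6 + 75*u^5 + 45*u^4 + 111*u^3 - 123*u^2 - 54*u + 81)/(u^3*(125*u^6 + 150*u^5 - 615*u^4 - 532*u^3 + 1107*u^2 + 486*u - 729))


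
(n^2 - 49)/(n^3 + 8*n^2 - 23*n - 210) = (n - 7)/(n^2 + n - 30)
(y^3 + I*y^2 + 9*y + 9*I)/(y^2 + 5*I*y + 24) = (y^2 + 4*I*y - 3)/(y + 8*I)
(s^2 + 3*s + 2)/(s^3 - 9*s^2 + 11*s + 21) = (s + 2)/(s^2 - 10*s + 21)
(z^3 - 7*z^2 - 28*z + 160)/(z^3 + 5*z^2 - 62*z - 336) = (z^2 + z - 20)/(z^2 + 13*z + 42)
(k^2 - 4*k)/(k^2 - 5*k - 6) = k*(4 - k)/(-k^2 + 5*k + 6)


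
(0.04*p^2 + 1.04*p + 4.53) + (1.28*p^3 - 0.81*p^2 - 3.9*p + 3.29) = 1.28*p^3 - 0.77*p^2 - 2.86*p + 7.82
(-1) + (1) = 0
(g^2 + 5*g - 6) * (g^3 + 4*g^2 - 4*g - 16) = g^5 + 9*g^4 + 10*g^3 - 60*g^2 - 56*g + 96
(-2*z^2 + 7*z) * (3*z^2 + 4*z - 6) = -6*z^4 + 13*z^3 + 40*z^2 - 42*z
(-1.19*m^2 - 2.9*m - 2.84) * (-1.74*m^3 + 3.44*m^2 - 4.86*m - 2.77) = 2.0706*m^5 + 0.952400000000001*m^4 + 0.749000000000001*m^3 + 7.6207*m^2 + 21.8354*m + 7.8668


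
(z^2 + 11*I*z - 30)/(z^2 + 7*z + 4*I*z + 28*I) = (z^2 + 11*I*z - 30)/(z^2 + z*(7 + 4*I) + 28*I)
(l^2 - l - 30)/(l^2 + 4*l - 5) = (l - 6)/(l - 1)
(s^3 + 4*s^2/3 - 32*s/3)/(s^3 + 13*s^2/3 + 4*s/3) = (3*s - 8)/(3*s + 1)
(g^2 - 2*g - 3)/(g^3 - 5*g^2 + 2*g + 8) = (g - 3)/(g^2 - 6*g + 8)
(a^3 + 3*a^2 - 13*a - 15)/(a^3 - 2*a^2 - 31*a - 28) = (a^2 + 2*a - 15)/(a^2 - 3*a - 28)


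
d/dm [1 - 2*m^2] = -4*m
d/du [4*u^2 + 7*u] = 8*u + 7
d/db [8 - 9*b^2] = -18*b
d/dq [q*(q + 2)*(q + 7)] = 3*q^2 + 18*q + 14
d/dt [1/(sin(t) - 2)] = -cos(t)/(sin(t) - 2)^2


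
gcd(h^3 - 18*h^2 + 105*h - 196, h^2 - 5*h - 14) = h - 7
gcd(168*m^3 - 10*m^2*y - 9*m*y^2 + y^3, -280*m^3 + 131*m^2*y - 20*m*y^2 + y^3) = -7*m + y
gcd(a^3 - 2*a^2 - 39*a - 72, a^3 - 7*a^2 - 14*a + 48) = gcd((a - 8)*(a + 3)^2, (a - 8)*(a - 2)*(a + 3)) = a^2 - 5*a - 24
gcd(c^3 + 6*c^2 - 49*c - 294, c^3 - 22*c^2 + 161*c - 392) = c - 7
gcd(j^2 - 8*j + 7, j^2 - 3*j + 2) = j - 1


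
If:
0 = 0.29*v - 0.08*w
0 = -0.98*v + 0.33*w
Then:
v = 0.00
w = 0.00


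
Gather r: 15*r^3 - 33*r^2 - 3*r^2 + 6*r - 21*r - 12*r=15*r^3 - 36*r^2 - 27*r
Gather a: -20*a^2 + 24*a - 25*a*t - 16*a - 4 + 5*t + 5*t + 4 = -20*a^2 + a*(8 - 25*t) + 10*t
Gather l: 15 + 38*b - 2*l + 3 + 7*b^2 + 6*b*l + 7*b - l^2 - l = 7*b^2 + 45*b - l^2 + l*(6*b - 3) + 18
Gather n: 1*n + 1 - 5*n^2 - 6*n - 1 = -5*n^2 - 5*n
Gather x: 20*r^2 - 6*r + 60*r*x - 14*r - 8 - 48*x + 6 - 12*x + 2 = 20*r^2 - 20*r + x*(60*r - 60)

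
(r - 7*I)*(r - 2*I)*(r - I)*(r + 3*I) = r^4 - 7*I*r^3 + 7*r^2 - 55*I*r - 42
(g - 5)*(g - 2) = g^2 - 7*g + 10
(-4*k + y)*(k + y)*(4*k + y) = -16*k^3 - 16*k^2*y + k*y^2 + y^3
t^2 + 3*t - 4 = (t - 1)*(t + 4)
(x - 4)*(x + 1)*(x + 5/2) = x^3 - x^2/2 - 23*x/2 - 10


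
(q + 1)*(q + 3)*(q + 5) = q^3 + 9*q^2 + 23*q + 15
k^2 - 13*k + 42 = (k - 7)*(k - 6)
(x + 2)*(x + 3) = x^2 + 5*x + 6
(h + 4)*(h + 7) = h^2 + 11*h + 28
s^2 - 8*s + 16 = (s - 4)^2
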